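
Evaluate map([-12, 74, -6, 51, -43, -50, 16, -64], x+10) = -12+10=-2, 74+10=84, -6+10=4, 51+10=61, -43+10=-33, -50+10=-40, 16+10=26, -64+10=-54
= [-2, 84, 4, 61, -33, -40, 26, -54]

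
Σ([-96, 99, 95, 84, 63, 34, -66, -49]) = 164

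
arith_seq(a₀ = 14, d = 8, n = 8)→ [14, 22, 30, 38, 46, 54, 62, 70]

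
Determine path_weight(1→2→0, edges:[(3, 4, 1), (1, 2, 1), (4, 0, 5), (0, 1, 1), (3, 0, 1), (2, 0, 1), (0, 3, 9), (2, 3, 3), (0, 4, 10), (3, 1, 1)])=w(1→2)=1 + w(2→0)=1
= 2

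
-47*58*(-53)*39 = 5634642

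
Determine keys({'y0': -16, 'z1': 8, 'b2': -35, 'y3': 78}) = ['y0', 'z1', 'b2', 'y3']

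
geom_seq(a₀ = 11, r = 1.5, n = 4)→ a_0 = 11*1.5^0 = 11.0
a_1 = 11*1.5^1 = 16.5
a_2 = 11*1.5^2 = 24.75
...
= [11.0, 16.5, 24.75, 37.125]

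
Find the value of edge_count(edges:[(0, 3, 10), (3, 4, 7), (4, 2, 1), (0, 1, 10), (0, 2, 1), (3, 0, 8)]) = 6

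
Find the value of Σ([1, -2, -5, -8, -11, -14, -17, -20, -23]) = 1 + (-2) + (-5) + (-8) + (-11) + (-14) + (-17) + (-20) + (-23)
= -99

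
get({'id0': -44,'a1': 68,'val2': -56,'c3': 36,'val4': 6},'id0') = -44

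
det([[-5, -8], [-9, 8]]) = (-5)*(8) - (-8)*(-9)
= -112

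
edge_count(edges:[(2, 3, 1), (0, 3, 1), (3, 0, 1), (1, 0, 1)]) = 4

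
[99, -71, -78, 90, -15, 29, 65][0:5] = [99, -71, -78, 90, -15]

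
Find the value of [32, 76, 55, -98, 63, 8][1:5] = [76, 55, -98, 63]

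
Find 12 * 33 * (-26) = -10296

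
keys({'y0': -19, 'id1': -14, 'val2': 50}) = ['y0', 'id1', 'val2']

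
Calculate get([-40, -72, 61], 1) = -72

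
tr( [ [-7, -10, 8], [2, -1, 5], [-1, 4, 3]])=-5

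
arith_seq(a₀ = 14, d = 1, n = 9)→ [14, 15, 16, 17, 18, 19, 20, 21, 22]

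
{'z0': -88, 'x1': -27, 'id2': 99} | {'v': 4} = {'z0': -88, 'x1': -27, 'id2': 99, 'v': 4}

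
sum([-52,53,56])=57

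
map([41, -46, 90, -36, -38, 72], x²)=(41)²=1681, (-46)²=2116, (90)²=8100, (-36)²=1296, (-38)²=1444, (72)²=5184
= [1681, 2116, 8100, 1296, 1444, 5184]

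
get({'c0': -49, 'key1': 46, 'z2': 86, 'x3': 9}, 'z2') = 86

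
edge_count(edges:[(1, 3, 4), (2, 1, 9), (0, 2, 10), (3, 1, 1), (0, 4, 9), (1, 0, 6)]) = 6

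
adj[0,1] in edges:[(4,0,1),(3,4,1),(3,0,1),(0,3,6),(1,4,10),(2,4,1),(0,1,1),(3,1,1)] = 1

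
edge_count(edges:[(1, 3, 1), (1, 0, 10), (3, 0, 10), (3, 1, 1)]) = 4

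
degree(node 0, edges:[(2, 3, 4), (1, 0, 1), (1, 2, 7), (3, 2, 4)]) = 1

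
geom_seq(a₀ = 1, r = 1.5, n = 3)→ [1.0, 1.5, 2.25]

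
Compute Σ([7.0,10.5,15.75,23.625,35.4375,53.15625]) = 145.46875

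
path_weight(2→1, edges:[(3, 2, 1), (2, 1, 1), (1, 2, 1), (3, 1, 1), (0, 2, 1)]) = 1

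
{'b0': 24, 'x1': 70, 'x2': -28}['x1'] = 70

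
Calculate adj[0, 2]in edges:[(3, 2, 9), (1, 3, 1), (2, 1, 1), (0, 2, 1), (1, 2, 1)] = 1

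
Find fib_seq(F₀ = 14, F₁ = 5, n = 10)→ [14, 5, 19, 24, 43, 67, 110, 177, 287, 464]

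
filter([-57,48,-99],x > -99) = [-57, 48]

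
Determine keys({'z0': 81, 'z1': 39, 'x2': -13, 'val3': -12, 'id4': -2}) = ['z0', 'z1', 'x2', 'val3', 'id4']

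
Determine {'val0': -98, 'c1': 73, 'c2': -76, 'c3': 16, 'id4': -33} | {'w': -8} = {'val0': -98, 'c1': 73, 'c2': -76, 'c3': 16, 'id4': -33, 'w': -8}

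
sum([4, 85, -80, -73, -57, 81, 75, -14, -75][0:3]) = slice → [4, 85, -80]
4 + 85 + (-80)
= 9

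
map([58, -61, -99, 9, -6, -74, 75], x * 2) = [116, -122, -198, 18, -12, -148, 150]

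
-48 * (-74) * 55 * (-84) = -16410240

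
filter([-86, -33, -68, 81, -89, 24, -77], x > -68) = [-33, 81, 24]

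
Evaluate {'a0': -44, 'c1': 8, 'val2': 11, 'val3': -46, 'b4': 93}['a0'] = -44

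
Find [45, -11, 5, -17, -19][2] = 5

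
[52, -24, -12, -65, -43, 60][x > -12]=[52, 60]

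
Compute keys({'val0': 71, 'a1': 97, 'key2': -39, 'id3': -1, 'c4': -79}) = ['val0', 'a1', 'key2', 'id3', 'c4']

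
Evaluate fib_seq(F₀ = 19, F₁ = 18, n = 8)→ [19, 18, 37, 55, 92, 147, 239, 386]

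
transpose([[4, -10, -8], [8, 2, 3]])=[[4, 8], [-10, 2], [-8, 3]]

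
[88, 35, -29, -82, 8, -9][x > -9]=[88, 35, 8]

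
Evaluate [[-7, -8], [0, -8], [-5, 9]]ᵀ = [[-7, 0, -5], [-8, -8, 9]]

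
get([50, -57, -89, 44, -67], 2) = -89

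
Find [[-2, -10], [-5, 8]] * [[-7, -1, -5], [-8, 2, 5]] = [[94, -18, -40], [-29, 21, 65]]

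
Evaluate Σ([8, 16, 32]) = 8 + 16 + 32
= 56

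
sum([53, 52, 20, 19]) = 144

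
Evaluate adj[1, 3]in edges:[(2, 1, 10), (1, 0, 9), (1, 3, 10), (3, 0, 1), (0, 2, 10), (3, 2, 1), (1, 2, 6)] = 10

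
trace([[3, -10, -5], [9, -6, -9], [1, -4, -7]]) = -10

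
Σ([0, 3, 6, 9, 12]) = 30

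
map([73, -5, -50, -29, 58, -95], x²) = [5329, 25, 2500, 841, 3364, 9025]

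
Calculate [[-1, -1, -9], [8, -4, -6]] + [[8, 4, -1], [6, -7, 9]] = [[7, 3, -10], [14, -11, 3]]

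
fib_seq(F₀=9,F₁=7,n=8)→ [9, 7, 16, 23, 39, 62, 101, 163]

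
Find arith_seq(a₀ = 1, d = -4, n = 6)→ a_0 = 1 + 0*-4 = 1
a_1 = 1 + 1*-4 = -3
a_2 = 1 + 2*-4 = -7
...
= [1, -3, -7, -11, -15, -19]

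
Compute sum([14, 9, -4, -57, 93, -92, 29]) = -8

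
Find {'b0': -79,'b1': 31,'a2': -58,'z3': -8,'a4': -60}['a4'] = -60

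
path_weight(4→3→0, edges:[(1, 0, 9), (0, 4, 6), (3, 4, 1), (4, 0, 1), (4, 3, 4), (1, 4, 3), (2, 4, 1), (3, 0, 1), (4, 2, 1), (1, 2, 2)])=w(4→3)=4 + w(3→0)=1
= 5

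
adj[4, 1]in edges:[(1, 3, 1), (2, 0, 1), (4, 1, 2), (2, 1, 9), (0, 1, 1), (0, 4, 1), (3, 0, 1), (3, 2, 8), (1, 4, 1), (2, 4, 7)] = 2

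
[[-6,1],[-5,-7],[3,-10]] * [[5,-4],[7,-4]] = C[0][0] = (-6)*(5) + (1)*(7) = -23
C[0][1] = (-6)*(-4) + (1)*(-4) = 20
C[1][0] = (-5)*(5) + (-7)*(7) = -74
C[1][1] = (-5)*(-4) + (-7)*(-4) = 48
C[2][0] = (3)*(5) + (-10)*(7) = -55
C[2][1] = (3)*(-4) + (-10)*(-4) = 28
= [[-23, 20], [-74, 48], [-55, 28]]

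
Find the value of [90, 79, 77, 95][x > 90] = [95]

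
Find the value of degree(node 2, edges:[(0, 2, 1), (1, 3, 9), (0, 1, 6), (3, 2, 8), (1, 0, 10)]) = 2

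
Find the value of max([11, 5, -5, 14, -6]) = 14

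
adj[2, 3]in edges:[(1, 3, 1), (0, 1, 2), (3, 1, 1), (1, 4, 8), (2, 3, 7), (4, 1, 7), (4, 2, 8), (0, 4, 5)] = 7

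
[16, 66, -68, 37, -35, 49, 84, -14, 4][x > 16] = [66, 37, 49, 84]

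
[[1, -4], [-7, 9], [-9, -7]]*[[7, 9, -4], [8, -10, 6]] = C[0][0] = (1)*(7) + (-4)*(8) = -25
C[0][1] = (1)*(9) + (-4)*(-10) = 49
C[0][2] = (1)*(-4) + (-4)*(6) = -28
C[1][0] = (-7)*(7) + (9)*(8) = 23
C[1][1] = (-7)*(9) + (9)*(-10) = -153
C[1][2] = (-7)*(-4) + (9)*(6) = 82
... (3 more cells)
= [[-25, 49, -28], [23, -153, 82], [-119, -11, -6]]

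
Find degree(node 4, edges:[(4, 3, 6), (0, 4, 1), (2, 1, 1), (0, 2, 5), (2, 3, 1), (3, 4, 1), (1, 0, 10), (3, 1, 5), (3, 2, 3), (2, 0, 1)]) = 3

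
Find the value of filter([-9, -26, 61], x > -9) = keep x where x > -9: -9✗, -26✗, 61✓
= [61]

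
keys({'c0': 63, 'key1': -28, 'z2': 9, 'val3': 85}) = ['c0', 'key1', 'z2', 'val3']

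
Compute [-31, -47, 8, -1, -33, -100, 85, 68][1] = -47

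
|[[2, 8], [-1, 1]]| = (2)*(1) - (8)*(-1)
= 10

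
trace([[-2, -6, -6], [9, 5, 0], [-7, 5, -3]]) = diagonal: (-2) + 5 + (-3)
= 0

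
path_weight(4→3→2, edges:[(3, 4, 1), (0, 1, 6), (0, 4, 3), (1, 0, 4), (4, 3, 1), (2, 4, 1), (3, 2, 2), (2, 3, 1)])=w(4→3)=1 + w(3→2)=2
= 3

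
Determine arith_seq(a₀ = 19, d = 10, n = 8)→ [19, 29, 39, 49, 59, 69, 79, 89]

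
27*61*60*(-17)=-1679940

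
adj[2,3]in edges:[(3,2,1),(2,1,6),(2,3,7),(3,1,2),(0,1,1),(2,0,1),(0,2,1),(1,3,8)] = 7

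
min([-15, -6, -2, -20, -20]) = -20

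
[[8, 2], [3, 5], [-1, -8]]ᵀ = [[8, 3, -1], [2, 5, -8]]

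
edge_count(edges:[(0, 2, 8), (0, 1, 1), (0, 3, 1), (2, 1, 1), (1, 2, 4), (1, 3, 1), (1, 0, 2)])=7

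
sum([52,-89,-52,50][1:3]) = slice → [-89, -52]
(-89) + (-52)
= -141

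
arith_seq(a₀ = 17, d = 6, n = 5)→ [17, 23, 29, 35, 41]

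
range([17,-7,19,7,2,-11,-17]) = 36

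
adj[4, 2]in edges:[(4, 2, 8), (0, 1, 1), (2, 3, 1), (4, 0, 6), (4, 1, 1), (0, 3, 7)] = 8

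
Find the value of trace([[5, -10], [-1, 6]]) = diagonal: 5 + 6
= 11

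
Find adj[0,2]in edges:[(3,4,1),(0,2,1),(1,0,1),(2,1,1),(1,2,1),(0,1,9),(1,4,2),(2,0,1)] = 1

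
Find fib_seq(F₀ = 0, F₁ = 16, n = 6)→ F_2 = F_1 + F_0 = 16
F_3 = F_2 + F_1 = 32
F_4 = F_3 + F_2 = 48
...
= [0, 16, 16, 32, 48, 80]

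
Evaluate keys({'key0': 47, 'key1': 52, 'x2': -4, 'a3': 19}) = ['key0', 'key1', 'x2', 'a3']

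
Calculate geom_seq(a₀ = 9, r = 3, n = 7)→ [9, 27, 81, 243, 729, 2187, 6561]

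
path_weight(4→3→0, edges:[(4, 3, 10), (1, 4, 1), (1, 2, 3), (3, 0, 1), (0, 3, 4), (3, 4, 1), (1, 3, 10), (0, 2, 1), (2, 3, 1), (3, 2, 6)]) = 11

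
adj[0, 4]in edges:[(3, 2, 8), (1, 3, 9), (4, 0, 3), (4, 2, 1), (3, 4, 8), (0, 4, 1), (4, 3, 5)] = 1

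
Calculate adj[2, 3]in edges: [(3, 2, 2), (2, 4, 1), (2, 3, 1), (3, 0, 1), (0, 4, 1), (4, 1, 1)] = 1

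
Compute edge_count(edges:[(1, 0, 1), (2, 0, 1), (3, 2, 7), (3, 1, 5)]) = 4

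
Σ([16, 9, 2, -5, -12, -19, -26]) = 16 + 9 + 2 + (-5) + (-12) + (-19) + (-26)
= -35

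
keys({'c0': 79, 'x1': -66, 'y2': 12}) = ['c0', 'x1', 'y2']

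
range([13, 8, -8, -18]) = 31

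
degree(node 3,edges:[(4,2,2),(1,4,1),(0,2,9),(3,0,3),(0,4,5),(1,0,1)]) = 1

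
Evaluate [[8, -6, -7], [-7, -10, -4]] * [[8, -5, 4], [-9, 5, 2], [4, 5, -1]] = C[0][0] = (8)*(8) + (-6)*(-9) + (-7)*(4) = 90
C[0][1] = (8)*(-5) + (-6)*(5) + (-7)*(5) = -105
C[0][2] = (8)*(4) + (-6)*(2) + (-7)*(-1) = 27
C[1][0] = (-7)*(8) + (-10)*(-9) + (-4)*(4) = 18
C[1][1] = (-7)*(-5) + (-10)*(5) + (-4)*(5) = -35
C[1][2] = (-7)*(4) + (-10)*(2) + (-4)*(-1) = -44
= [[90, -105, 27], [18, -35, -44]]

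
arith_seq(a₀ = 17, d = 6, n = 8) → [17, 23, 29, 35, 41, 47, 53, 59]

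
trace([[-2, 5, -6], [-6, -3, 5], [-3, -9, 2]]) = diagonal: (-2) + (-3) + 2
= -3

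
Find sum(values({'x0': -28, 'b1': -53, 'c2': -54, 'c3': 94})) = (-28) + (-53) + (-54) + 94
= -41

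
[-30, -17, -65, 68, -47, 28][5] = 28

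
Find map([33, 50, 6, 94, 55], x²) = (33)²=1089, (50)²=2500, (6)²=36, (94)²=8836, (55)²=3025
= [1089, 2500, 36, 8836, 3025]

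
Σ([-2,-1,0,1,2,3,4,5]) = 12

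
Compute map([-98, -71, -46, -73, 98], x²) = (-98)²=9604, (-71)²=5041, (-46)²=2116, (-73)²=5329, (98)²=9604
= [9604, 5041, 2116, 5329, 9604]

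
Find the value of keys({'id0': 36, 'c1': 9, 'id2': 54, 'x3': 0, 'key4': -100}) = ['id0', 'c1', 'id2', 'x3', 'key4']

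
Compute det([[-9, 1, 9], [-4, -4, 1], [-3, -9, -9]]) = -228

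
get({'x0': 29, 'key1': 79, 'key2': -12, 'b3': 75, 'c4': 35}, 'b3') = 75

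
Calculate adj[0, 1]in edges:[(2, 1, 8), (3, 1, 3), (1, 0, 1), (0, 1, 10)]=10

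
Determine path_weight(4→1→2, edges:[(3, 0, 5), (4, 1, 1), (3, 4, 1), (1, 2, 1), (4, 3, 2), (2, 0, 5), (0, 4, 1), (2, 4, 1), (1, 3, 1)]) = 2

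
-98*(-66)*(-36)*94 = -21887712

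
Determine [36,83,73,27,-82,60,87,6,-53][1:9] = [83, 73, 27, -82, 60, 87, 6, -53]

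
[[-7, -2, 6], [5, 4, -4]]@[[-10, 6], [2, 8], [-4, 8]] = [[42, -10], [-26, 30]]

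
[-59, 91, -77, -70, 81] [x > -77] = keep x where x > -77: -59✓, 91✓, -77✗, -70✓, 81✓
= [-59, 91, -70, 81]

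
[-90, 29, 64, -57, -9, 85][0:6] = [-90, 29, 64, -57, -9, 85]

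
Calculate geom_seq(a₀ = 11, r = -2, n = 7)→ [11, -22, 44, -88, 176, -352, 704]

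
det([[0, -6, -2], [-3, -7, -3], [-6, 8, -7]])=(1)*(0)*det([[-7, -3], [8, -7]]) + (-1)*(-6)*det([[-3, -3], [-6, -7]]) + (1)*(-2)*det([[-3, -7], [-6, 8]])
= 0 + 18 + 132
= 150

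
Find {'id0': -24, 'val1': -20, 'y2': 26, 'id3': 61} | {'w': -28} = {'id0': -24, 'val1': -20, 'y2': 26, 'id3': 61, 'w': -28}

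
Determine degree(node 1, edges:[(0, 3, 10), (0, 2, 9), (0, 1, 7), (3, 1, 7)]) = 2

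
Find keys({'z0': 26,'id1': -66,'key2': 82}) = ['z0', 'id1', 'key2']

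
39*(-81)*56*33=-5837832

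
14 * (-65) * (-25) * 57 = 1296750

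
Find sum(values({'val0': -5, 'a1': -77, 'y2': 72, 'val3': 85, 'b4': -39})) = 36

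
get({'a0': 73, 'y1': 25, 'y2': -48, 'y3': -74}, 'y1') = 25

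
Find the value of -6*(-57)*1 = 342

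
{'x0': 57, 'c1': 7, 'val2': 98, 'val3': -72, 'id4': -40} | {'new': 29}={'x0': 57, 'c1': 7, 'val2': 98, 'val3': -72, 'id4': -40, 'new': 29}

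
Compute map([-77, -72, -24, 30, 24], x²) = [5929, 5184, 576, 900, 576]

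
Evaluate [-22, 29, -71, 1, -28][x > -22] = [29, 1]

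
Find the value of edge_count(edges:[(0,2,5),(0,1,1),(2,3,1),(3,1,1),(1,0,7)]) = 5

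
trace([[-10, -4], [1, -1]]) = diagonal: (-10) + (-1)
= -11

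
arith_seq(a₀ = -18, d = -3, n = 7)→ a_0 = -18 + 0*-3 = -18
a_1 = -18 + 1*-3 = -21
a_2 = -18 + 2*-3 = -24
...
= [-18, -21, -24, -27, -30, -33, -36]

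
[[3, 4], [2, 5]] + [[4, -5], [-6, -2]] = [[7, -1], [-4, 3]]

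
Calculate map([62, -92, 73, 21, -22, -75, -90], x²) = (62)²=3844, (-92)²=8464, (73)²=5329, (21)²=441, (-22)²=484, (-75)²=5625, (-90)²=8100
= [3844, 8464, 5329, 441, 484, 5625, 8100]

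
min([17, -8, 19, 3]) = -8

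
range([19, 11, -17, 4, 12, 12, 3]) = 36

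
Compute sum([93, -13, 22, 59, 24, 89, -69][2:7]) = slice → [22, 59, 24, 89, -69]
22 + 59 + 24 + 89 + (-69)
= 125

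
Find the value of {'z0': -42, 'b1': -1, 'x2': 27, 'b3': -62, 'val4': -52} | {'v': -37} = {'z0': -42, 'b1': -1, 'x2': 27, 'b3': -62, 'val4': -52, 'v': -37}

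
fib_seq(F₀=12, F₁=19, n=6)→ [12, 19, 31, 50, 81, 131]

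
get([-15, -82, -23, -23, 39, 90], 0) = -15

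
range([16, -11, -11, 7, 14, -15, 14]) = 31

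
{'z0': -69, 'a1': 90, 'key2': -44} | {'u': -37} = {'z0': -69, 'a1': 90, 'key2': -44, 'u': -37}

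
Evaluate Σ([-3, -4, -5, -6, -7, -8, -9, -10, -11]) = (-3) + (-4) + (-5) + (-6) + (-7) + (-8) + (-9) + (-10) + (-11)
= -63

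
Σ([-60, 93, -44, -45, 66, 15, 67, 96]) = 188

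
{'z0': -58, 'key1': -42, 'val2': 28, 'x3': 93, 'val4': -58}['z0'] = -58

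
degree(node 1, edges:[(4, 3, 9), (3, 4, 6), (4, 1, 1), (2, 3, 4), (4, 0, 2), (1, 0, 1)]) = incident: (4,1), (1,0)
= 2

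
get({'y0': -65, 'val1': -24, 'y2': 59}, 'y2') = 59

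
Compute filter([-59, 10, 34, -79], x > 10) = [34]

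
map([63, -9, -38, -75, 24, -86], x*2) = 63*2=126, -9*2=-18, -38*2=-76, -75*2=-150, 24*2=48, -86*2=-172
= [126, -18, -76, -150, 48, -172]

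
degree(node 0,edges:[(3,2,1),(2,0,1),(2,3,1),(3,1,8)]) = incident: (2,0)
= 1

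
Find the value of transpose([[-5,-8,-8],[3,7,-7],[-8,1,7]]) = [[-5, 3, -8], [-8, 7, 1], [-8, -7, 7]]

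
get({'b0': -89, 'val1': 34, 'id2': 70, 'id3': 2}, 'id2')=70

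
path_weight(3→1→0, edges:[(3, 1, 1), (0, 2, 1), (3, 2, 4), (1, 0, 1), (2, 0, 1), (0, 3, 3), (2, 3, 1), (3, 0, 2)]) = w(3→1)=1 + w(1→0)=1
= 2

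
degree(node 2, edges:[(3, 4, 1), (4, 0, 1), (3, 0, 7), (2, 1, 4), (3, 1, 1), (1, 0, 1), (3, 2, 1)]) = incident: (2,1), (3,2)
= 2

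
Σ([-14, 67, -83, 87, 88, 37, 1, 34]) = 217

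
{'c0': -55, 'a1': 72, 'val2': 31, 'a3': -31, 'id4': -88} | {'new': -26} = {'c0': -55, 'a1': 72, 'val2': 31, 'a3': -31, 'id4': -88, 'new': -26}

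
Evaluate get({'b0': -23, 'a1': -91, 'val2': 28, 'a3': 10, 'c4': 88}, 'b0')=-23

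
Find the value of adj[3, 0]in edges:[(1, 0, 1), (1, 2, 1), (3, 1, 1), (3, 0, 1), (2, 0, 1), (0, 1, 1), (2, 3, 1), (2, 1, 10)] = 1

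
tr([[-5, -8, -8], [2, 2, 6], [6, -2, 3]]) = 0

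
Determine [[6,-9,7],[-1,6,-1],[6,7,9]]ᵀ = [[6, -1, 6], [-9, 6, 7], [7, -1, 9]]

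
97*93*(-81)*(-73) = 53341173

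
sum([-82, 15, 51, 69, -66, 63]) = (-82) + 15 + 51 + 69 + (-66) + 63
= 50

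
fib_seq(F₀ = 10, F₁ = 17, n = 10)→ [10, 17, 27, 44, 71, 115, 186, 301, 487, 788]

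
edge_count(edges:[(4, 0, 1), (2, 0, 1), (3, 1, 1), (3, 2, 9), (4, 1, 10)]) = 5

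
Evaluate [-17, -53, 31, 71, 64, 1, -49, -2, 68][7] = -2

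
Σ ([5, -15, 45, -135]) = -100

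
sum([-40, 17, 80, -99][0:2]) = -23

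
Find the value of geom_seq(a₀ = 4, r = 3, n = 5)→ a_0 = 4*3^0 = 4
a_1 = 4*3^1 = 12
a_2 = 4*3^2 = 36
...
= [4, 12, 36, 108, 324]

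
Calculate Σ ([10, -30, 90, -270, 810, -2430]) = -1820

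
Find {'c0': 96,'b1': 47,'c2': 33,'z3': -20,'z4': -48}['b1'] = 47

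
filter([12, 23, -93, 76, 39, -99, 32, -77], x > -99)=keep x where x > -99: 12✓, 23✓, -93✓, 76✓, 39✓, -99✗, 32✓, -77✓
= [12, 23, -93, 76, 39, 32, -77]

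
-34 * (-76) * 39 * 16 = 1612416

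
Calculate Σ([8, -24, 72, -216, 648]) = 488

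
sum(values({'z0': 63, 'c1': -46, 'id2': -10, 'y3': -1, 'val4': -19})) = 63 + (-46) + (-10) + (-1) + (-19)
= -13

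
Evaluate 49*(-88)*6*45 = -1164240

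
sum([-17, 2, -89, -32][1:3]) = slice → [2, -89]
2 + (-89)
= -87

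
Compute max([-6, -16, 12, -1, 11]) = 12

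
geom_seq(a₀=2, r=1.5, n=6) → a_0 = 2*1.5^0 = 2.0
a_1 = 2*1.5^1 = 3.0
a_2 = 2*1.5^2 = 4.5
...
= [2.0, 3.0, 4.5, 6.75, 10.125, 15.1875]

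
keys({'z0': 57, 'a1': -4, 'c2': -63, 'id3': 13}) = ['z0', 'a1', 'c2', 'id3']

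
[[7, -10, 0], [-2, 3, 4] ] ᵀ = [[7, -2], [-10, 3], [0, 4]]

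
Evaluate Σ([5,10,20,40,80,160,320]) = 5 + 10 + 20 + 40 + 80 + 160 + 320
= 635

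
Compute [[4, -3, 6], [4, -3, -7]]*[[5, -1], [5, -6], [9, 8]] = C[0][0] = (4)*(5) + (-3)*(5) + (6)*(9) = 59
C[0][1] = (4)*(-1) + (-3)*(-6) + (6)*(8) = 62
C[1][0] = (4)*(5) + (-3)*(5) + (-7)*(9) = -58
C[1][1] = (4)*(-1) + (-3)*(-6) + (-7)*(8) = -42
= [[59, 62], [-58, -42]]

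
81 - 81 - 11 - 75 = -86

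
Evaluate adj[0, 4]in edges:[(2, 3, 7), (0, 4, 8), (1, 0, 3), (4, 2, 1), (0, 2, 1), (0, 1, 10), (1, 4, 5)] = 8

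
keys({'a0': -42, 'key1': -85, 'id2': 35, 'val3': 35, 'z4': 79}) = ['a0', 'key1', 'id2', 'val3', 'z4']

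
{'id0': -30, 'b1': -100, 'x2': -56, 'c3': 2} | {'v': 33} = {'id0': -30, 'b1': -100, 'x2': -56, 'c3': 2, 'v': 33}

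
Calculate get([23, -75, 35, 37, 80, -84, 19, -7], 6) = 19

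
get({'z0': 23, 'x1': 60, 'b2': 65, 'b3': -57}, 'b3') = -57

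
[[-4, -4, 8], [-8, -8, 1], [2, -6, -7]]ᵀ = [[-4, -8, 2], [-4, -8, -6], [8, 1, -7]]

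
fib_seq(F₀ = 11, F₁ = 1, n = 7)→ F_2 = F_1 + F_0 = 12
F_3 = F_2 + F_1 = 13
F_4 = F_3 + F_2 = 25
...
= [11, 1, 12, 13, 25, 38, 63]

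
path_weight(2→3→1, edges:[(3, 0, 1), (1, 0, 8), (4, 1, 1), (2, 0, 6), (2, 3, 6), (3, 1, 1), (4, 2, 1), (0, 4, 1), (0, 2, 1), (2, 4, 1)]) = 7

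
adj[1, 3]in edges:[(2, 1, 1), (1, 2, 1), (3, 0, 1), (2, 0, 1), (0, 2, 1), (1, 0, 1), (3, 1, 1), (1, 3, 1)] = 1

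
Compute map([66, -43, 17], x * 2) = [132, -86, 34]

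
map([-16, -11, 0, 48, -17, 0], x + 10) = [-6, -1, 10, 58, -7, 10]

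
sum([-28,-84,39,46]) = (-28) + (-84) + 39 + 46
= -27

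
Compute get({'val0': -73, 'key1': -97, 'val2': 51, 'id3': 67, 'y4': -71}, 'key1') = -97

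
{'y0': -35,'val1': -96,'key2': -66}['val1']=-96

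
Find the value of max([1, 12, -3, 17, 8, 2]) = 17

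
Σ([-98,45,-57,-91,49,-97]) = -249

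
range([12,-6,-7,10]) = 19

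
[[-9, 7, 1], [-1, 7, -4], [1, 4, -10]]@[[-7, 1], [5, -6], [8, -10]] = [[106, -61], [10, -3], [-67, 77]]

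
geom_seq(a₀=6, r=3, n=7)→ a_0 = 6*3^0 = 6
a_1 = 6*3^1 = 18
a_2 = 6*3^2 = 54
...
= [6, 18, 54, 162, 486, 1458, 4374]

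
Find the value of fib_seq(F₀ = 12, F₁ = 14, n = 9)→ F_2 = F_1 + F_0 = 26
F_3 = F_2 + F_1 = 40
F_4 = F_3 + F_2 = 66
...
= [12, 14, 26, 40, 66, 106, 172, 278, 450]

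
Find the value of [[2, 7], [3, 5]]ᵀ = [[2, 3], [7, 5]]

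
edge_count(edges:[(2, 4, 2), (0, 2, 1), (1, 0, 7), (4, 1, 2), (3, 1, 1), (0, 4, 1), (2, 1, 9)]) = 7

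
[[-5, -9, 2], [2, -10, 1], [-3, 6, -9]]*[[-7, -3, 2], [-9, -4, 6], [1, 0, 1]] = [[118, 51, -62], [77, 34, -55], [-42, -15, 21]]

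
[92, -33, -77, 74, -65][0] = 92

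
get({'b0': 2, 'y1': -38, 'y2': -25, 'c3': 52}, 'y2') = -25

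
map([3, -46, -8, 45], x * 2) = [6, -92, -16, 90]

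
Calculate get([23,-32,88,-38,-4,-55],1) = -32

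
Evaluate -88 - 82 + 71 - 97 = -196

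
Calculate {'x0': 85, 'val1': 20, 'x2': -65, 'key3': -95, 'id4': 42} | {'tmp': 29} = {'x0': 85, 'val1': 20, 'x2': -65, 'key3': -95, 'id4': 42, 'tmp': 29}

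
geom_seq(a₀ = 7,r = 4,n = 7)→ a_0 = 7*4^0 = 7
a_1 = 7*4^1 = 28
a_2 = 7*4^2 = 112
...
= [7, 28, 112, 448, 1792, 7168, 28672]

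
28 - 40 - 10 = -22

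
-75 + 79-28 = -24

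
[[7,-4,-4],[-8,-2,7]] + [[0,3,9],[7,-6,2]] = [[7, -1, 5], [-1, -8, 9]]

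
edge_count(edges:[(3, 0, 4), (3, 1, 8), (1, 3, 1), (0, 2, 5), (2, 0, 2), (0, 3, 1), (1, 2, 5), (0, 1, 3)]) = 8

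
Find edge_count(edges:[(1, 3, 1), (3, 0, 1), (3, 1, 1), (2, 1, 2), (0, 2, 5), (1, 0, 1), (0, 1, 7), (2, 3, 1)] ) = 8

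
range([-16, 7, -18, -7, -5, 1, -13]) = 25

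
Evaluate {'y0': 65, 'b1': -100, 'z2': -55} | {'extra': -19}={'y0': 65, 'b1': -100, 'z2': -55, 'extra': -19}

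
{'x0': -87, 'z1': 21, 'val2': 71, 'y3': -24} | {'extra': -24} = {'x0': -87, 'z1': 21, 'val2': 71, 'y3': -24, 'extra': -24}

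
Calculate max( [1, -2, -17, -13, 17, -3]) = 17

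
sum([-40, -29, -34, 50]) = (-40) + (-29) + (-34) + 50
= -53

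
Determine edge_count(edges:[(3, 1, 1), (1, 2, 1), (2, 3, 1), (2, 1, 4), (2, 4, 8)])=5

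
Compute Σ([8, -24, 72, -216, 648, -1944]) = 8 + -24 + 72 + -216 + 648 + -1944
= -1456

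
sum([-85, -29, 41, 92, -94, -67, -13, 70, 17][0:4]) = slice → [-85, -29, 41, 92]
(-85) + (-29) + 41 + 92
= 19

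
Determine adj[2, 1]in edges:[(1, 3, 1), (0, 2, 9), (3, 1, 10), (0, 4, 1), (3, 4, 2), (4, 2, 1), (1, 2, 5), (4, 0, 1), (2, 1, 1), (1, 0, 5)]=1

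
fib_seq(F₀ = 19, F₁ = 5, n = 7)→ [19, 5, 24, 29, 53, 82, 135]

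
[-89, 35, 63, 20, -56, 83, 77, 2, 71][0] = -89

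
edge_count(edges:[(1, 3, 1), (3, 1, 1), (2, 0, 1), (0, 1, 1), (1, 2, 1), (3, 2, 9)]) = 6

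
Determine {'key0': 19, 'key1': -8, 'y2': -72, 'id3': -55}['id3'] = -55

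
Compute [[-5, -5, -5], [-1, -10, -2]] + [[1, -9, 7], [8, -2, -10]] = [[-4, -14, 2], [7, -12, -12]]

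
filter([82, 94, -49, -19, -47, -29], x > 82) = [94]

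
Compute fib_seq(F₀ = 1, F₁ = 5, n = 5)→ [1, 5, 6, 11, 17]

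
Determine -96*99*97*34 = -31344192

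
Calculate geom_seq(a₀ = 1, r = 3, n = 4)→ [1, 3, 9, 27]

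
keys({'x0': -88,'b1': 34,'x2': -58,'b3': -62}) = ['x0', 'b1', 'x2', 'b3']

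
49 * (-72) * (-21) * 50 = 3704400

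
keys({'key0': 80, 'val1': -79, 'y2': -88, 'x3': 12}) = ['key0', 'val1', 'y2', 'x3']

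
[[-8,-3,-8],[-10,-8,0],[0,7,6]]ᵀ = [[-8, -10, 0], [-3, -8, 7], [-8, 0, 6]]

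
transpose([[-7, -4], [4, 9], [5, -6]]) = [[-7, 4, 5], [-4, 9, -6]]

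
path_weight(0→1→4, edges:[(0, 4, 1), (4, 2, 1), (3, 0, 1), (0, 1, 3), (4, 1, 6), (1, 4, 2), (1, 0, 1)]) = w(0→1)=3 + w(1→4)=2
= 5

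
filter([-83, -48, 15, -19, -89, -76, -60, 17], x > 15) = keep x where x > 15: -83✗, -48✗, 15✗, -19✗, -89✗, -76✗, -60✗, 17✓
= [17]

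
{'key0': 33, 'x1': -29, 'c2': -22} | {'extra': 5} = {'key0': 33, 'x1': -29, 'c2': -22, 'extra': 5}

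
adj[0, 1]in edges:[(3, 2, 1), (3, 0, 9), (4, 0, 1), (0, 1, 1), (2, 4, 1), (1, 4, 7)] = 1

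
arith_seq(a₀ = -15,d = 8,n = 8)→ [-15, -7, 1, 9, 17, 25, 33, 41]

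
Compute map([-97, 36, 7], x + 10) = -97+10=-87, 36+10=46, 7+10=17
= [-87, 46, 17]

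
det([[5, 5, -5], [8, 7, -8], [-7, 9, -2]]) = 45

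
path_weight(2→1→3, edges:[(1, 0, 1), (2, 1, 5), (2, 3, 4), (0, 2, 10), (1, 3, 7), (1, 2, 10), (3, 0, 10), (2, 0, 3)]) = 12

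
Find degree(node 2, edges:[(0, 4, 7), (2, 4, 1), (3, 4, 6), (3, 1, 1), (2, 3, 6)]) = incident: (2,4), (2,3)
= 2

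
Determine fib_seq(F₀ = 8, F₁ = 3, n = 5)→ [8, 3, 11, 14, 25]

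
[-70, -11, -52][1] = -11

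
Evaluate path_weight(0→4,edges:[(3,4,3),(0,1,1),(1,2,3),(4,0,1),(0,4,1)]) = 1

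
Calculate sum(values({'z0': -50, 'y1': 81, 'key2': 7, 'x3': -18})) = (-50) + 81 + 7 + (-18)
= 20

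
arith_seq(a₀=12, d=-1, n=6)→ a_0 = 12 + 0*-1 = 12
a_1 = 12 + 1*-1 = 11
a_2 = 12 + 2*-1 = 10
...
= [12, 11, 10, 9, 8, 7]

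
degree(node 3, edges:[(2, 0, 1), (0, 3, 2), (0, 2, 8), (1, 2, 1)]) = 1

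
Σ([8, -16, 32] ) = 24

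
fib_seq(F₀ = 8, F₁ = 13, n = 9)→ F_2 = F_1 + F_0 = 21
F_3 = F_2 + F_1 = 34
F_4 = F_3 + F_2 = 55
...
= [8, 13, 21, 34, 55, 89, 144, 233, 377]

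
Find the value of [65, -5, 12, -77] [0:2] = [65, -5]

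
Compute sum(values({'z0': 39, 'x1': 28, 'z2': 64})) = 131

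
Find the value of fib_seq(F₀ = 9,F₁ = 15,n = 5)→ [9, 15, 24, 39, 63]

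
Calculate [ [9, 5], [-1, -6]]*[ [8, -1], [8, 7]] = [[112, 26], [-56, -41]]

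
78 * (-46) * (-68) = 243984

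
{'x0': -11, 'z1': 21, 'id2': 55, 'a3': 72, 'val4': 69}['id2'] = 55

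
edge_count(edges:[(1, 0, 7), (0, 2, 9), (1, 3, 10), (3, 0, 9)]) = 4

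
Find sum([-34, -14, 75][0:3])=27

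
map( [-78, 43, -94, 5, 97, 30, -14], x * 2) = -78*2=-156, 43*2=86, -94*2=-188, 5*2=10, 97*2=194, 30*2=60, -14*2=-28
= [-156, 86, -188, 10, 194, 60, -28]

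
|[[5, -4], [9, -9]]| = -9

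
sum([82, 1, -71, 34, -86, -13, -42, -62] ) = -157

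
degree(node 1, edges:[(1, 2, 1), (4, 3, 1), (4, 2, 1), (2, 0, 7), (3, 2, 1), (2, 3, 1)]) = 1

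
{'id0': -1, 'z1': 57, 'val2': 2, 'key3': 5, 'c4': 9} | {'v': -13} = {'id0': -1, 'z1': 57, 'val2': 2, 'key3': 5, 'c4': 9, 'v': -13}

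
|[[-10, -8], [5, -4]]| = (-10)*(-4) - (-8)*(5)
= 80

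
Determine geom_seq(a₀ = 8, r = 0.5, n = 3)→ a_0 = 8*0.5^0 = 8.0
a_1 = 8*0.5^1 = 4.0
a_2 = 8*0.5^2 = 2.0
= [8.0, 4.0, 2.0]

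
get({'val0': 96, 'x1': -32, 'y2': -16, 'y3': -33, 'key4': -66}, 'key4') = -66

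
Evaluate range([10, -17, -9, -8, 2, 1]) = 27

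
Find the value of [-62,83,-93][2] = -93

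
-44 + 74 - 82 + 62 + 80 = 90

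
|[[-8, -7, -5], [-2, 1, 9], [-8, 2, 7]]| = 474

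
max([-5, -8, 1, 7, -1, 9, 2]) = 9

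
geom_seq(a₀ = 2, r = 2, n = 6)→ a_0 = 2*2^0 = 2
a_1 = 2*2^1 = 4
a_2 = 2*2^2 = 8
...
= [2, 4, 8, 16, 32, 64]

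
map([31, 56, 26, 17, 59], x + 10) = [41, 66, 36, 27, 69]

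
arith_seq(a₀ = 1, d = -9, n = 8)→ [1, -8, -17, -26, -35, -44, -53, -62]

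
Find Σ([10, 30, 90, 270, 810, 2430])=3640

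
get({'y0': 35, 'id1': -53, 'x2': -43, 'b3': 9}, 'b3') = 9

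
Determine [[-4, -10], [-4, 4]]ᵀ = [[-4, -4], [-10, 4]]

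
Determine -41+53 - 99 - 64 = -151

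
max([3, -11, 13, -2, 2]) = 13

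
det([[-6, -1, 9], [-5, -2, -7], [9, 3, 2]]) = (1)*(-6)*det([[-2, -7], [3, 2]]) + (-1)*(-1)*det([[-5, -7], [9, 2]]) + (1)*(9)*det([[-5, -2], [9, 3]])
= -102 + 53 + 27
= -22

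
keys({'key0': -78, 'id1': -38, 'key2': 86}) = ['key0', 'id1', 'key2']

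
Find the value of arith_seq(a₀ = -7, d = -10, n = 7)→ a_0 = -7 + 0*-10 = -7
a_1 = -7 + 1*-10 = -17
a_2 = -7 + 2*-10 = -27
...
= [-7, -17, -27, -37, -47, -57, -67]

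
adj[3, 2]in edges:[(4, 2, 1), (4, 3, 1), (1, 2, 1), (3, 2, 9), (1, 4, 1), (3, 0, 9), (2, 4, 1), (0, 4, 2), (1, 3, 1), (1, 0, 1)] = 9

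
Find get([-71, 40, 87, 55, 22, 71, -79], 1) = 40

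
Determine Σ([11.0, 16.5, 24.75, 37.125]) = 89.375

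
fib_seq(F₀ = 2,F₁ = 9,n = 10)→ F_2 = F_1 + F_0 = 11
F_3 = F_2 + F_1 = 20
F_4 = F_3 + F_2 = 31
...
= [2, 9, 11, 20, 31, 51, 82, 133, 215, 348]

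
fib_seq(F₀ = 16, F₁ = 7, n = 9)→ [16, 7, 23, 30, 53, 83, 136, 219, 355]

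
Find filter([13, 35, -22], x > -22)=[13, 35]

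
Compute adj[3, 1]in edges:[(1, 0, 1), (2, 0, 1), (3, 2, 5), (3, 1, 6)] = 6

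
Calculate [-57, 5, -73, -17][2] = -73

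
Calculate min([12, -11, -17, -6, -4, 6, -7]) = -17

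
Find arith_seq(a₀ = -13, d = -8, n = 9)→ [-13, -21, -29, -37, -45, -53, -61, -69, -77]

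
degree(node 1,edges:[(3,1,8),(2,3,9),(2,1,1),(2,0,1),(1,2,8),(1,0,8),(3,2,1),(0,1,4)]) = incident: (3,1), (2,1), (1,2), (1,0), (0,1)
= 5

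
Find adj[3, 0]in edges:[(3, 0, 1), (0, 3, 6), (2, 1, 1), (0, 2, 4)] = 1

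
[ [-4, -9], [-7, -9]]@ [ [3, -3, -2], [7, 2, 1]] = [[-75, -6, -1], [-84, 3, 5]]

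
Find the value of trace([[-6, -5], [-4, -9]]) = -15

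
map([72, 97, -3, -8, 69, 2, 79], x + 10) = 72+10=82, 97+10=107, -3+10=7, -8+10=2, 69+10=79, 2+10=12, 79+10=89
= [82, 107, 7, 2, 79, 12, 89]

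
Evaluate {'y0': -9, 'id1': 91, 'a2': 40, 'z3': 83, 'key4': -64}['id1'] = 91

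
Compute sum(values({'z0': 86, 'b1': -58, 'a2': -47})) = -19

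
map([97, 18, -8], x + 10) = [107, 28, 2]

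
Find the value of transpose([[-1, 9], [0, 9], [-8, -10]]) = [[-1, 0, -8], [9, 9, -10]]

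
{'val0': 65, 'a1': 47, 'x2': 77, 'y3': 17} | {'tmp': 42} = {'val0': 65, 'a1': 47, 'x2': 77, 'y3': 17, 'tmp': 42}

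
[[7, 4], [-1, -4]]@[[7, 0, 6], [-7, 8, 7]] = C[0][0] = (7)*(7) + (4)*(-7) = 21
C[0][1] = (7)*(0) + (4)*(8) = 32
C[0][2] = (7)*(6) + (4)*(7) = 70
C[1][0] = (-1)*(7) + (-4)*(-7) = 21
C[1][1] = (-1)*(0) + (-4)*(8) = -32
C[1][2] = (-1)*(6) + (-4)*(7) = -34
= [[21, 32, 70], [21, -32, -34]]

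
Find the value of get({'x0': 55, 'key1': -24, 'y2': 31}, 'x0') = 55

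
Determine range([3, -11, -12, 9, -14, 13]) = 27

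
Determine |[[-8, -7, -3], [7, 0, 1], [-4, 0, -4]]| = (1)*(-8)*det([[0, 1], [0, -4]]) + (-1)*(-7)*det([[7, 1], [-4, -4]]) + (1)*(-3)*det([[7, 0], [-4, 0]])
= 0 + -168 + 0
= -168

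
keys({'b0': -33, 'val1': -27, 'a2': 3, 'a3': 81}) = ['b0', 'val1', 'a2', 'a3']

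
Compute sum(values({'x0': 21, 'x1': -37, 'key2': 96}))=21 + (-37) + 96
= 80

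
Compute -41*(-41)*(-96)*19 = -3066144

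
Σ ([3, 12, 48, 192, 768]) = 3 + 12 + 48 + 192 + 768
= 1023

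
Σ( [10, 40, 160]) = 210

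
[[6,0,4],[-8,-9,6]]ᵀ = [[6, -8], [0, -9], [4, 6]]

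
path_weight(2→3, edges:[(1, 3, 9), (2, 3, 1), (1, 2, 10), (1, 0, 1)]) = 1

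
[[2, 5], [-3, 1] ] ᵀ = [[2, -3], [5, 1]]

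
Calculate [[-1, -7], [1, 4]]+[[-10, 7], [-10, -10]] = [[-11, 0], [-9, -6]]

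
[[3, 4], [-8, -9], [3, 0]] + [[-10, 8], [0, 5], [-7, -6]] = [[-7, 12], [-8, -4], [-4, -6]]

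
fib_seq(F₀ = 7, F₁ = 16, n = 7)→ F_2 = F_1 + F_0 = 23
F_3 = F_2 + F_1 = 39
F_4 = F_3 + F_2 = 62
...
= [7, 16, 23, 39, 62, 101, 163]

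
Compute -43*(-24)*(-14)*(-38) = 549024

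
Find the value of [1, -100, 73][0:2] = [1, -100]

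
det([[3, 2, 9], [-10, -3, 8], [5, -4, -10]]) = (1)*(3)*det([[-3, 8], [-4, -10]]) + (-1)*(2)*det([[-10, 8], [5, -10]]) + (1)*(9)*det([[-10, -3], [5, -4]])
= 186 + -120 + 495
= 561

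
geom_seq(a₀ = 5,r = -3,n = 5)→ [5, -15, 45, -135, 405]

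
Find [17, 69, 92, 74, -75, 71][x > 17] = [69, 92, 74, 71]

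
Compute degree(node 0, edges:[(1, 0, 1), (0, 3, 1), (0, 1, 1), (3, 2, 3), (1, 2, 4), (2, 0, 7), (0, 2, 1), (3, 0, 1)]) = 6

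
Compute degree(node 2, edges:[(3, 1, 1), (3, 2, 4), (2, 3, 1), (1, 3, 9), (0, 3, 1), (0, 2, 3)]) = 3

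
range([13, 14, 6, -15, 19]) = 34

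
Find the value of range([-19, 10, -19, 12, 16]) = 35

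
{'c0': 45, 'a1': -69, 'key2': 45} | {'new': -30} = {'c0': 45, 'a1': -69, 'key2': 45, 'new': -30}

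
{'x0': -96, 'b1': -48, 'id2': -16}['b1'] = -48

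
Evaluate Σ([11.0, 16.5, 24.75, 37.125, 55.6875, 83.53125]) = 11.0 + 16.5 + 24.75 + 37.125 + 55.6875 + 83.53125
= 228.59375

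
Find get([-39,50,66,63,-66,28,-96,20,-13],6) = -96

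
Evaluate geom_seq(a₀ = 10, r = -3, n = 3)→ [10, -30, 90]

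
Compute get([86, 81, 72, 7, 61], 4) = 61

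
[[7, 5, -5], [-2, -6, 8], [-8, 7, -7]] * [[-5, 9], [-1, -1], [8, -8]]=C[0][0] = (7)*(-5) + (5)*(-1) + (-5)*(8) = -80
C[0][1] = (7)*(9) + (5)*(-1) + (-5)*(-8) = 98
C[1][0] = (-2)*(-5) + (-6)*(-1) + (8)*(8) = 80
C[1][1] = (-2)*(9) + (-6)*(-1) + (8)*(-8) = -76
C[2][0] = (-8)*(-5) + (7)*(-1) + (-7)*(8) = -23
C[2][1] = (-8)*(9) + (7)*(-1) + (-7)*(-8) = -23
= [[-80, 98], [80, -76], [-23, -23]]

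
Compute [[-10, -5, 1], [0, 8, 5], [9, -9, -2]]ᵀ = [[-10, 0, 9], [-5, 8, -9], [1, 5, -2]]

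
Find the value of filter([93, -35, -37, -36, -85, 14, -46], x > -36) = [93, -35, 14]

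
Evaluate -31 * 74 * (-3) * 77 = 529914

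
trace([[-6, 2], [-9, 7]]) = 1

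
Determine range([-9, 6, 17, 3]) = 26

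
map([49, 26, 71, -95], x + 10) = [59, 36, 81, -85]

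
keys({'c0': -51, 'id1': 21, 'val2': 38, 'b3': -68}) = ['c0', 'id1', 'val2', 'b3']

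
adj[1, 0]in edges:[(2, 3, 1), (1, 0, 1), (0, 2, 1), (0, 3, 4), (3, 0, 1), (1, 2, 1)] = 1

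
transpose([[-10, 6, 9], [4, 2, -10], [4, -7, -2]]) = [[-10, 4, 4], [6, 2, -7], [9, -10, -2]]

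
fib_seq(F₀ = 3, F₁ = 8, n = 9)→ [3, 8, 11, 19, 30, 49, 79, 128, 207]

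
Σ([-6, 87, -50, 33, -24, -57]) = (-6) + 87 + (-50) + 33 + (-24) + (-57)
= -17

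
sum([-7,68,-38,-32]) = -9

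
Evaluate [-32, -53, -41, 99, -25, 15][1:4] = [-53, -41, 99]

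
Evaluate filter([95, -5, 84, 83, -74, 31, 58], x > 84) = [95]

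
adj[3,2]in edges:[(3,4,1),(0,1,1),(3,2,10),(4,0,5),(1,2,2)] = 10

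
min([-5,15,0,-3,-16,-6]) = -16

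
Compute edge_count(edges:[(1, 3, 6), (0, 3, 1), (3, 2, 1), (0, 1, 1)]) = 4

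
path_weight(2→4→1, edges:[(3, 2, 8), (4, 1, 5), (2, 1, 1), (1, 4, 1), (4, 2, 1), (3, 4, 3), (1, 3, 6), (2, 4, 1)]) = 6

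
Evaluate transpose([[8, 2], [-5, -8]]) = [[8, -5], [2, -8]]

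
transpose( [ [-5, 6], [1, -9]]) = [[-5, 1], [6, -9]]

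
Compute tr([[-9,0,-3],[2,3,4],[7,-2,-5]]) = diagonal: (-9) + 3 + (-5)
= -11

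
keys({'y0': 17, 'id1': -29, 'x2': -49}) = ['y0', 'id1', 'x2']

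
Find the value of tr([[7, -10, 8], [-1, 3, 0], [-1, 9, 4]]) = diagonal: 7 + 3 + 4
= 14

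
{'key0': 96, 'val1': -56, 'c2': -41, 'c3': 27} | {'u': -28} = {'key0': 96, 'val1': -56, 'c2': -41, 'c3': 27, 'u': -28}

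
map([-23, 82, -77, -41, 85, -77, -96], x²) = [529, 6724, 5929, 1681, 7225, 5929, 9216]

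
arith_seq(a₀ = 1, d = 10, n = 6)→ a_0 = 1 + 0*10 = 1
a_1 = 1 + 1*10 = 11
a_2 = 1 + 2*10 = 21
...
= [1, 11, 21, 31, 41, 51]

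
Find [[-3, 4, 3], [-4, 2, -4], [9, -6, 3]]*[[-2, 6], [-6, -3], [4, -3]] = C[0][0] = (-3)*(-2) + (4)*(-6) + (3)*(4) = -6
C[0][1] = (-3)*(6) + (4)*(-3) + (3)*(-3) = -39
C[1][0] = (-4)*(-2) + (2)*(-6) + (-4)*(4) = -20
C[1][1] = (-4)*(6) + (2)*(-3) + (-4)*(-3) = -18
C[2][0] = (9)*(-2) + (-6)*(-6) + (3)*(4) = 30
C[2][1] = (9)*(6) + (-6)*(-3) + (3)*(-3) = 63
= [[-6, -39], [-20, -18], [30, 63]]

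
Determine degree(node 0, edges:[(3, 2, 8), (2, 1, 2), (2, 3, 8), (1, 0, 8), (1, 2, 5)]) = 1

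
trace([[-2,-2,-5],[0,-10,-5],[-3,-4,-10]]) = diagonal: (-2) + (-10) + (-10)
= -22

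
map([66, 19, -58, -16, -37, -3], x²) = (66)²=4356, (19)²=361, (-58)²=3364, (-16)²=256, (-37)²=1369, (-3)²=9
= [4356, 361, 3364, 256, 1369, 9]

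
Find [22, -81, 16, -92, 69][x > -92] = [22, -81, 16, 69]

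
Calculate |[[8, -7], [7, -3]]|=25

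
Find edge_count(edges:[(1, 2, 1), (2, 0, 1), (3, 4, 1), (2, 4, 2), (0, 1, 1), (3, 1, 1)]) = 6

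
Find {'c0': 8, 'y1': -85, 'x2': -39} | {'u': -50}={'c0': 8, 'y1': -85, 'x2': -39, 'u': -50}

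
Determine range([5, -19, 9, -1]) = 28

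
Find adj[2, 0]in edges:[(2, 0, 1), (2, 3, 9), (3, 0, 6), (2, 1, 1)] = 1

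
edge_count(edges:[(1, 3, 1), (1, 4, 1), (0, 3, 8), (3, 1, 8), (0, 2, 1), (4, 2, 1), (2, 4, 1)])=7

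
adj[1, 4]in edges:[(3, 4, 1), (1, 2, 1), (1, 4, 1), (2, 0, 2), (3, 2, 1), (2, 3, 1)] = 1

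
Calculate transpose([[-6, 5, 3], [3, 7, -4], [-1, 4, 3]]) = [[-6, 3, -1], [5, 7, 4], [3, -4, 3]]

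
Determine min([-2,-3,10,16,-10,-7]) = -10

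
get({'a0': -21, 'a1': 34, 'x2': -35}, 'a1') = 34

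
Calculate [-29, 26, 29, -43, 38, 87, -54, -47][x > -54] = keep x where x > -54: -29✓, 26✓, 29✓, -43✓, 38✓, 87✓, -54✗, -47✓
= [-29, 26, 29, -43, 38, 87, -47]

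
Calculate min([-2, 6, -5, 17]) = -5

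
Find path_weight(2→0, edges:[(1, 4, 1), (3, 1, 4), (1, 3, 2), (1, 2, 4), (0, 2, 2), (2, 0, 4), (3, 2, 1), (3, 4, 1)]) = w(2→0)=4
= 4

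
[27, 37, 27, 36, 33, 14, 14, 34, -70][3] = 36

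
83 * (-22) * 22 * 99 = -3977028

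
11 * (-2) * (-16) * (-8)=-2816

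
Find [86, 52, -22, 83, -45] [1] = 52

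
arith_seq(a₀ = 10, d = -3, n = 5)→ a_0 = 10 + 0*-3 = 10
a_1 = 10 + 1*-3 = 7
a_2 = 10 + 2*-3 = 4
...
= [10, 7, 4, 1, -2]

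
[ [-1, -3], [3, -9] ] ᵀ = [[-1, 3], [-3, -9]]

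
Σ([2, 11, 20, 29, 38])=100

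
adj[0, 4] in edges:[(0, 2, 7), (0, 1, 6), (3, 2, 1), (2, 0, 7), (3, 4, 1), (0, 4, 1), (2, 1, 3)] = 1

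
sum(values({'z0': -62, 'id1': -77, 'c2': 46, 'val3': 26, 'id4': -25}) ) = (-62) + (-77) + 46 + 26 + (-25)
= -92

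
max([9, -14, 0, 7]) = 9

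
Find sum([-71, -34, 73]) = -32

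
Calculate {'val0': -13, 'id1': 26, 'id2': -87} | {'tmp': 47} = {'val0': -13, 'id1': 26, 'id2': -87, 'tmp': 47}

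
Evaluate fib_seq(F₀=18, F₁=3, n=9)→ [18, 3, 21, 24, 45, 69, 114, 183, 297]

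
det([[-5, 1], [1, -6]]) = 29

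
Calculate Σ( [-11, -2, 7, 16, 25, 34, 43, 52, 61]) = 225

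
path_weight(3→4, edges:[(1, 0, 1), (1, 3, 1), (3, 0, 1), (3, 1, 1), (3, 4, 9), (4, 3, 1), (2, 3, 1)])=9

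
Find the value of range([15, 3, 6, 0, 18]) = 18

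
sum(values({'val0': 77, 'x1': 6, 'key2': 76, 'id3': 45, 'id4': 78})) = 282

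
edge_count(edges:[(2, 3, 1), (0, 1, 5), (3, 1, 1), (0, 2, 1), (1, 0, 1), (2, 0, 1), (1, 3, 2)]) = 7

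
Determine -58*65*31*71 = -8297770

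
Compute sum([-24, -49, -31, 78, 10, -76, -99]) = -191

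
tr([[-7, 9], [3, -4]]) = diagonal: (-7) + (-4)
= -11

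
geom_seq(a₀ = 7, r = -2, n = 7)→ [7, -14, 28, -56, 112, -224, 448]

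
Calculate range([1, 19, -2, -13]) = 32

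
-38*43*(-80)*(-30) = -3921600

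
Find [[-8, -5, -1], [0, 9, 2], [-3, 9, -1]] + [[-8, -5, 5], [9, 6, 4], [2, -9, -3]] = [[-16, -10, 4], [9, 15, 6], [-1, 0, -4]]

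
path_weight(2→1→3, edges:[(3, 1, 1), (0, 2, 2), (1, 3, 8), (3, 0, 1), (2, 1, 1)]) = w(2→1)=1 + w(1→3)=8
= 9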